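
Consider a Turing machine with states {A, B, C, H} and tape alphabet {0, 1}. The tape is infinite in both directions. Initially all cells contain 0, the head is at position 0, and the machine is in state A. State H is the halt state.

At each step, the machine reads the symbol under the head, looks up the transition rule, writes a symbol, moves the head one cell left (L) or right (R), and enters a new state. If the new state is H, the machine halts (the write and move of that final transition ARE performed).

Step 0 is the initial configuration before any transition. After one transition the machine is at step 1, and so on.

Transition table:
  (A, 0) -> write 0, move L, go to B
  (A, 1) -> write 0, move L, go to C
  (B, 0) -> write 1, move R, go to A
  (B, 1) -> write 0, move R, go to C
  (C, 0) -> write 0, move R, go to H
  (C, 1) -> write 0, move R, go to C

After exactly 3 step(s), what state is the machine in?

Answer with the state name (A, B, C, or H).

Step 1: in state A at pos 0, read 0 -> (A,0)->write 0,move L,goto B. Now: state=B, head=-1, tape[-2..1]=0000 (head:  ^)
Step 2: in state B at pos -1, read 0 -> (B,0)->write 1,move R,goto A. Now: state=A, head=0, tape[-2..1]=0100 (head:   ^)
Step 3: in state A at pos 0, read 0 -> (A,0)->write 0,move L,goto B. Now: state=B, head=-1, tape[-2..1]=0100 (head:  ^)

Answer: B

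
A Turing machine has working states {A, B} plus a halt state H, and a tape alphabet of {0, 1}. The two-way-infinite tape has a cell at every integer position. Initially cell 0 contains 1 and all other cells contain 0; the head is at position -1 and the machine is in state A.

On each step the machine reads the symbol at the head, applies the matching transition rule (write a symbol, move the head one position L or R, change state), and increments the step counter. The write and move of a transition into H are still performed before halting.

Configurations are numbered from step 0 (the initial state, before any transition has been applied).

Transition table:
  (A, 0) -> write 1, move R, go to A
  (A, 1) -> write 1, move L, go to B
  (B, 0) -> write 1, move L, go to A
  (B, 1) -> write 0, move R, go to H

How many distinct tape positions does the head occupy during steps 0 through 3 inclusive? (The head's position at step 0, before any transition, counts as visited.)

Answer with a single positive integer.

Answer: 2

Derivation:
Step 1: in state A at pos -1, read 0 -> (A,0)->write 1,move R,goto A. Now: state=A, head=0, tape[-2..1]=0110 (head:   ^)
Step 2: in state A at pos 0, read 1 -> (A,1)->write 1,move L,goto B. Now: state=B, head=-1, tape[-2..1]=0110 (head:  ^)
Step 3: in state B at pos -1, read 1 -> (B,1)->write 0,move R,goto H. Now: state=H, head=0, tape[-2..1]=0010 (head:   ^)
Head positions at steps 0..3: starting at -1, distinct positions visited = {-1, 0} -> 2 position(s)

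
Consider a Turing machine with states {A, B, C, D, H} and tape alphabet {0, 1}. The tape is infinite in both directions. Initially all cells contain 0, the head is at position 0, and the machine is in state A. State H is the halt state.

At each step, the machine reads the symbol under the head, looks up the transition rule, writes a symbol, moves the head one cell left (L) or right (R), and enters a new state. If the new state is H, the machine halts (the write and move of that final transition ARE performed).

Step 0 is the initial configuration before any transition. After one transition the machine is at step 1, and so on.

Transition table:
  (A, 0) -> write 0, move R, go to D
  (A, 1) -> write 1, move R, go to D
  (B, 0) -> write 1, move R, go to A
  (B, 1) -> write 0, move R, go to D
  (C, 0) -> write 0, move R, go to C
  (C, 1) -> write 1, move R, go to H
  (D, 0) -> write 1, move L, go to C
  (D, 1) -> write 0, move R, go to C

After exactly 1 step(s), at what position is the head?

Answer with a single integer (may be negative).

Step 1: in state A at pos 0, read 0 -> (A,0)->write 0,move R,goto D. Now: state=D, head=1, tape[-1..2]=0000 (head:   ^)

Answer: 1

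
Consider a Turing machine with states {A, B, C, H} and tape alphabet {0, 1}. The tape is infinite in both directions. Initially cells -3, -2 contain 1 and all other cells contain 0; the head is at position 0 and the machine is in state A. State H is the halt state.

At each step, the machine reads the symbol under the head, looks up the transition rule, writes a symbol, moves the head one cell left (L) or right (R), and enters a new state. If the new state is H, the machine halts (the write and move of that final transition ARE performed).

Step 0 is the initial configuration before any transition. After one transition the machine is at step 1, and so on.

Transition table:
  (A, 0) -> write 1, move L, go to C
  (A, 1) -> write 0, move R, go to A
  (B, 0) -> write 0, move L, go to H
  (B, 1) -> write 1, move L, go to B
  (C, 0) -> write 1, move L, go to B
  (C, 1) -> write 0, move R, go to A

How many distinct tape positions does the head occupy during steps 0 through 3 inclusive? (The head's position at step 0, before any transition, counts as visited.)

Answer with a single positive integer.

Step 1: in state A at pos 0, read 0 -> (A,0)->write 1,move L,goto C. Now: state=C, head=-1, tape[-4..1]=011010 (head:    ^)
Step 2: in state C at pos -1, read 0 -> (C,0)->write 1,move L,goto B. Now: state=B, head=-2, tape[-4..1]=011110 (head:   ^)
Step 3: in state B at pos -2, read 1 -> (B,1)->write 1,move L,goto B. Now: state=B, head=-3, tape[-4..1]=011110 (head:  ^)
Head positions at steps 0..3: starting at 0, distinct positions visited = {-3, -2, -1, 0} -> 4 position(s)

Answer: 4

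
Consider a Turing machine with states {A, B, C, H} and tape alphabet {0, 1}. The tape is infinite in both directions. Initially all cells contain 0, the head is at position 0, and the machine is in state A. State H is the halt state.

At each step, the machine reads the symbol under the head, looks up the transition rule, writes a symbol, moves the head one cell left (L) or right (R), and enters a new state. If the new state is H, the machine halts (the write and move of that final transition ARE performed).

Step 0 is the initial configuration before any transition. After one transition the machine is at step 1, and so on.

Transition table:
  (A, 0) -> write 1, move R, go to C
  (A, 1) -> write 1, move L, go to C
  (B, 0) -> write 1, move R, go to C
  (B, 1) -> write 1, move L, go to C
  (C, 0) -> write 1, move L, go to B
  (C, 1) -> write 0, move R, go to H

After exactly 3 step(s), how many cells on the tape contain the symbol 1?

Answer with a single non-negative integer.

Step 1: in state A at pos 0, read 0 -> (A,0)->write 1,move R,goto C. Now: state=C, head=1, tape[-1..2]=0100 (head:   ^)
Step 2: in state C at pos 1, read 0 -> (C,0)->write 1,move L,goto B. Now: state=B, head=0, tape[-1..2]=0110 (head:  ^)
Step 3: in state B at pos 0, read 1 -> (B,1)->write 1,move L,goto C. Now: state=C, head=-1, tape[-2..2]=00110 (head:  ^)
Cells containing 1 after step 3: {0, 1} -> 2 cell(s)

Answer: 2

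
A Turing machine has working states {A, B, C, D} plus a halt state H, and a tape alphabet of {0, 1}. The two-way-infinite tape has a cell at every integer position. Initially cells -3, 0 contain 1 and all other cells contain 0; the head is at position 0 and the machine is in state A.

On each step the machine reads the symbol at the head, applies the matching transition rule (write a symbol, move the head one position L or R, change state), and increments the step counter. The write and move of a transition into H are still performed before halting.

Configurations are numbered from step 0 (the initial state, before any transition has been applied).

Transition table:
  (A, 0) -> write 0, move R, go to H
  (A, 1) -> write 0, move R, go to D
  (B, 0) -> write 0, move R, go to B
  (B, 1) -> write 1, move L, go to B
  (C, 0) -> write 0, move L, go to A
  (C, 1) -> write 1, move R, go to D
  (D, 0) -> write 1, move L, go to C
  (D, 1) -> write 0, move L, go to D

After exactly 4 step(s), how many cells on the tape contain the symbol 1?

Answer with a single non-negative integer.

Answer: 2

Derivation:
Step 1: in state A at pos 0, read 1 -> (A,1)->write 0,move R,goto D. Now: state=D, head=1, tape[-4..2]=0100000 (head:      ^)
Step 2: in state D at pos 1, read 0 -> (D,0)->write 1,move L,goto C. Now: state=C, head=0, tape[-4..2]=0100010 (head:     ^)
Step 3: in state C at pos 0, read 0 -> (C,0)->write 0,move L,goto A. Now: state=A, head=-1, tape[-4..2]=0100010 (head:    ^)
Step 4: in state A at pos -1, read 0 -> (A,0)->write 0,move R,goto H. Now: state=H, head=0, tape[-4..2]=0100010 (head:     ^)
Cells containing 1 after step 4: {-3, 1} -> 2 cell(s)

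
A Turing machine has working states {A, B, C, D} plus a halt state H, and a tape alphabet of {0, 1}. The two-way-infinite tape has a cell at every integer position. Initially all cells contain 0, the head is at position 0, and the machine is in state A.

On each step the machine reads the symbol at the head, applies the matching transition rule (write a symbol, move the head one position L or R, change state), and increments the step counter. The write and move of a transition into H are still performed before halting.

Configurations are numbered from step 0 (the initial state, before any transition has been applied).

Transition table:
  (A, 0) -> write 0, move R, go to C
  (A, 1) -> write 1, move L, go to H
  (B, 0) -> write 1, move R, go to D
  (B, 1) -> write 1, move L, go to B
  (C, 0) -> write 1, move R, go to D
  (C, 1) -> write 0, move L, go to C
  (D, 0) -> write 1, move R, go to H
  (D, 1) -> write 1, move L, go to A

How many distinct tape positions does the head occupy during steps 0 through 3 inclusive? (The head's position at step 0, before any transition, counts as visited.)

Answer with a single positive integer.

Answer: 4

Derivation:
Step 1: in state A at pos 0, read 0 -> (A,0)->write 0,move R,goto C. Now: state=C, head=1, tape[-1..2]=0000 (head:   ^)
Step 2: in state C at pos 1, read 0 -> (C,0)->write 1,move R,goto D. Now: state=D, head=2, tape[-1..3]=00100 (head:    ^)
Step 3: in state D at pos 2, read 0 -> (D,0)->write 1,move R,goto H. Now: state=H, head=3, tape[-1..4]=001100 (head:     ^)
Head positions at steps 0..3: starting at 0, distinct positions visited = {0, 1, 2, 3} -> 4 position(s)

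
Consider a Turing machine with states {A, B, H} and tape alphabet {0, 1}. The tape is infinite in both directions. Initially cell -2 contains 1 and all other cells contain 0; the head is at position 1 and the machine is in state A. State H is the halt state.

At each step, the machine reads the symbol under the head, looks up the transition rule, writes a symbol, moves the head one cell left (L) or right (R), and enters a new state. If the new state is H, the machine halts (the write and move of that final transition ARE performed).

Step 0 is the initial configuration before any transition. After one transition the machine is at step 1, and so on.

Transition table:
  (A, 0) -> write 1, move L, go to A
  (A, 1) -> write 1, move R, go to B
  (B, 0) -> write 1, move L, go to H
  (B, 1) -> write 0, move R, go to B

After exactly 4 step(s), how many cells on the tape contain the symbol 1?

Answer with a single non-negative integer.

Answer: 4

Derivation:
Step 1: in state A at pos 1, read 0 -> (A,0)->write 1,move L,goto A. Now: state=A, head=0, tape[-3..2]=010010 (head:    ^)
Step 2: in state A at pos 0, read 0 -> (A,0)->write 1,move L,goto A. Now: state=A, head=-1, tape[-3..2]=010110 (head:   ^)
Step 3: in state A at pos -1, read 0 -> (A,0)->write 1,move L,goto A. Now: state=A, head=-2, tape[-3..2]=011110 (head:  ^)
Step 4: in state A at pos -2, read 1 -> (A,1)->write 1,move R,goto B. Now: state=B, head=-1, tape[-3..2]=011110 (head:   ^)
Cells containing 1 after step 4: {-2, -1, 0, 1} -> 4 cell(s)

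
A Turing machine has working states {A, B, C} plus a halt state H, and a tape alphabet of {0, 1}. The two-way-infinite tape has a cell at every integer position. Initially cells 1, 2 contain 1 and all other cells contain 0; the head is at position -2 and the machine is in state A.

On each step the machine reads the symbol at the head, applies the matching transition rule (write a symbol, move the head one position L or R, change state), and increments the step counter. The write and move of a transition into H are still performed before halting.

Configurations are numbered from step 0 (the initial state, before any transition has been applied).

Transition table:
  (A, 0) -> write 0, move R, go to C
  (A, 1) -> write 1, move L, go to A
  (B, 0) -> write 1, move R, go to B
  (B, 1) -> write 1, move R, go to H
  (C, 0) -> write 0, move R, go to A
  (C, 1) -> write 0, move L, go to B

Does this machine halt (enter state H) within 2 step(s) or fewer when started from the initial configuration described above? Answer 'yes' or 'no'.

Answer: no

Derivation:
Step 1: in state A at pos -2, read 0 -> (A,0)->write 0,move R,goto C. Now: state=C, head=-1, tape[-3..3]=0000110 (head:   ^)
Step 2: in state C at pos -1, read 0 -> (C,0)->write 0,move R,goto A. Now: state=A, head=0, tape[-3..3]=0000110 (head:    ^)
After 2 step(s): state = A (not H) -> not halted within 2 -> no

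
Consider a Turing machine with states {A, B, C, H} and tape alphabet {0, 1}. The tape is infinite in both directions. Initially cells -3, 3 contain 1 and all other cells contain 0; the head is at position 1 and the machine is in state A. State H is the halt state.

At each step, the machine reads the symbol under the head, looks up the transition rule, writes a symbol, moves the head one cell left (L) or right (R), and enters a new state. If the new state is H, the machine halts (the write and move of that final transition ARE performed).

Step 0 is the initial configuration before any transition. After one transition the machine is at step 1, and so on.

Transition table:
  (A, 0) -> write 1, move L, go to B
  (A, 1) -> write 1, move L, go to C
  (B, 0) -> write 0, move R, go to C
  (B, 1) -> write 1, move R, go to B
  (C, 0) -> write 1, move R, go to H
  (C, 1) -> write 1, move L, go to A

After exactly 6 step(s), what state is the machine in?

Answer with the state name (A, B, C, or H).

Step 1: in state A at pos 1, read 0 -> (A,0)->write 1,move L,goto B. Now: state=B, head=0, tape[-4..4]=010001010 (head:     ^)
Step 2: in state B at pos 0, read 0 -> (B,0)->write 0,move R,goto C. Now: state=C, head=1, tape[-4..4]=010001010 (head:      ^)
Step 3: in state C at pos 1, read 1 -> (C,1)->write 1,move L,goto A. Now: state=A, head=0, tape[-4..4]=010001010 (head:     ^)
Step 4: in state A at pos 0, read 0 -> (A,0)->write 1,move L,goto B. Now: state=B, head=-1, tape[-4..4]=010011010 (head:    ^)
Step 5: in state B at pos -1, read 0 -> (B,0)->write 0,move R,goto C. Now: state=C, head=0, tape[-4..4]=010011010 (head:     ^)
Step 6: in state C at pos 0, read 1 -> (C,1)->write 1,move L,goto A. Now: state=A, head=-1, tape[-4..4]=010011010 (head:    ^)

Answer: A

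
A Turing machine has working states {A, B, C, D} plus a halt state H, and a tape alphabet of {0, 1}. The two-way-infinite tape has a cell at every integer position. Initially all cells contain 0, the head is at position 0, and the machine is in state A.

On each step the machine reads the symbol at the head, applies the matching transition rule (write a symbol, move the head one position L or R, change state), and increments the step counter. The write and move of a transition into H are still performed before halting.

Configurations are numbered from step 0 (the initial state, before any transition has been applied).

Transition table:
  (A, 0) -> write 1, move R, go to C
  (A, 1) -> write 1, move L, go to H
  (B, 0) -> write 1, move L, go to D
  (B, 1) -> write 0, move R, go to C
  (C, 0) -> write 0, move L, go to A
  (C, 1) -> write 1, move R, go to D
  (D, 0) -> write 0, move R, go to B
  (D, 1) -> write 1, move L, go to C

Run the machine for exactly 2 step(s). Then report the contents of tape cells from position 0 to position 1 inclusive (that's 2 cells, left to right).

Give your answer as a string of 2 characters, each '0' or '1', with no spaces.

Answer: 10

Derivation:
Step 1: in state A at pos 0, read 0 -> (A,0)->write 1,move R,goto C. Now: state=C, head=1, tape[-1..2]=0100 (head:   ^)
Step 2: in state C at pos 1, read 0 -> (C,0)->write 0,move L,goto A. Now: state=A, head=0, tape[-1..2]=0100 (head:  ^)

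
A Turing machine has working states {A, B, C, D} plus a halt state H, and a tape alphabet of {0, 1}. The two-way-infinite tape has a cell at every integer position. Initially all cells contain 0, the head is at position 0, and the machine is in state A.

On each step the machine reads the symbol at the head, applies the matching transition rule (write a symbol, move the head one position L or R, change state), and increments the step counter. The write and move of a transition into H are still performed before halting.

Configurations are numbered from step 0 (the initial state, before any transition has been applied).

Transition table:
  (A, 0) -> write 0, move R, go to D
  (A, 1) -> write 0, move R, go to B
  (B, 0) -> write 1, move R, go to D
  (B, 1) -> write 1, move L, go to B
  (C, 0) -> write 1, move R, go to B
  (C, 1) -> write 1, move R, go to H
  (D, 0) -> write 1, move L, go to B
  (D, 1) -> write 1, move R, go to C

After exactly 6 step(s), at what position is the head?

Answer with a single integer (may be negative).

Answer: 4

Derivation:
Step 1: in state A at pos 0, read 0 -> (A,0)->write 0,move R,goto D. Now: state=D, head=1, tape[-1..2]=0000 (head:   ^)
Step 2: in state D at pos 1, read 0 -> (D,0)->write 1,move L,goto B. Now: state=B, head=0, tape[-1..2]=0010 (head:  ^)
Step 3: in state B at pos 0, read 0 -> (B,0)->write 1,move R,goto D. Now: state=D, head=1, tape[-1..2]=0110 (head:   ^)
Step 4: in state D at pos 1, read 1 -> (D,1)->write 1,move R,goto C. Now: state=C, head=2, tape[-1..3]=01100 (head:    ^)
Step 5: in state C at pos 2, read 0 -> (C,0)->write 1,move R,goto B. Now: state=B, head=3, tape[-1..4]=011100 (head:     ^)
Step 6: in state B at pos 3, read 0 -> (B,0)->write 1,move R,goto D. Now: state=D, head=4, tape[-1..5]=0111100 (head:      ^)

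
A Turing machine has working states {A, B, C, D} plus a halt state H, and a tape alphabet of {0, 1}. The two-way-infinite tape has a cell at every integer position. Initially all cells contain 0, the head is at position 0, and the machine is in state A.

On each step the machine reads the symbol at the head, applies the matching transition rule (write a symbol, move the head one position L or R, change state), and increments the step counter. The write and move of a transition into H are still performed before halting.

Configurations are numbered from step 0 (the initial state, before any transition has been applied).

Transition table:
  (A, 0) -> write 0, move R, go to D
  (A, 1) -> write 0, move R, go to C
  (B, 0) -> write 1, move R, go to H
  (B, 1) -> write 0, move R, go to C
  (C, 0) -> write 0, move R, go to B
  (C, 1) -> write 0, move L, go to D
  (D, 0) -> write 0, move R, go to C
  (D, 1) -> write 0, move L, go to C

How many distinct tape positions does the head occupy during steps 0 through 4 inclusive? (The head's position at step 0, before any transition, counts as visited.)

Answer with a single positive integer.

Step 1: in state A at pos 0, read 0 -> (A,0)->write 0,move R,goto D. Now: state=D, head=1, tape[-1..2]=0000 (head:   ^)
Step 2: in state D at pos 1, read 0 -> (D,0)->write 0,move R,goto C. Now: state=C, head=2, tape[-1..3]=00000 (head:    ^)
Step 3: in state C at pos 2, read 0 -> (C,0)->write 0,move R,goto B. Now: state=B, head=3, tape[-1..4]=000000 (head:     ^)
Step 4: in state B at pos 3, read 0 -> (B,0)->write 1,move R,goto H. Now: state=H, head=4, tape[-1..5]=0000100 (head:      ^)
Head positions at steps 0..4: starting at 0, distinct positions visited = {0, 1, 2, 3, 4} -> 5 position(s)

Answer: 5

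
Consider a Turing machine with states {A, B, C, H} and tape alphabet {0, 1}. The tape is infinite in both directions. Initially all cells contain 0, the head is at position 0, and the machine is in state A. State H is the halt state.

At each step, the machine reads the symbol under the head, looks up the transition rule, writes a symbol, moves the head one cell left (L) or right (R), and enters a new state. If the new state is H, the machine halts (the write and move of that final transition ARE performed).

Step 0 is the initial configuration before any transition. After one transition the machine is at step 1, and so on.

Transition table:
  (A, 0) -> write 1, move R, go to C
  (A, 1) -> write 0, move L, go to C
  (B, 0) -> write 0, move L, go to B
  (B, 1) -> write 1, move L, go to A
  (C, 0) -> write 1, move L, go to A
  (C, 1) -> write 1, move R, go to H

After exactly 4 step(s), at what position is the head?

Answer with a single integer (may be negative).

Step 1: in state A at pos 0, read 0 -> (A,0)->write 1,move R,goto C. Now: state=C, head=1, tape[-1..2]=0100 (head:   ^)
Step 2: in state C at pos 1, read 0 -> (C,0)->write 1,move L,goto A. Now: state=A, head=0, tape[-1..2]=0110 (head:  ^)
Step 3: in state A at pos 0, read 1 -> (A,1)->write 0,move L,goto C. Now: state=C, head=-1, tape[-2..2]=00010 (head:  ^)
Step 4: in state C at pos -1, read 0 -> (C,0)->write 1,move L,goto A. Now: state=A, head=-2, tape[-3..2]=001010 (head:  ^)

Answer: -2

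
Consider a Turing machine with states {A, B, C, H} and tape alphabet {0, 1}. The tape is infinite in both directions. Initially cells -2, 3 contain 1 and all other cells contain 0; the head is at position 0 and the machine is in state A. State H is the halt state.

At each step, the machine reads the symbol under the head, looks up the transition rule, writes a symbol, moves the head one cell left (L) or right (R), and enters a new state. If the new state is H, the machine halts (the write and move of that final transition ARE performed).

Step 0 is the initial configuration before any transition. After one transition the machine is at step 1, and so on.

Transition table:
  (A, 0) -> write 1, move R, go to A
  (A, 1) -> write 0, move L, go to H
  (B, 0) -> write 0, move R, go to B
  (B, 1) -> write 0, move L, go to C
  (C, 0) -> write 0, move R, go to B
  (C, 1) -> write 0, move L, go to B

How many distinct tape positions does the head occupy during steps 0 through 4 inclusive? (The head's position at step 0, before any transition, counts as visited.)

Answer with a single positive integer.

Answer: 4

Derivation:
Step 1: in state A at pos 0, read 0 -> (A,0)->write 1,move R,goto A. Now: state=A, head=1, tape[-3..4]=01010010 (head:     ^)
Step 2: in state A at pos 1, read 0 -> (A,0)->write 1,move R,goto A. Now: state=A, head=2, tape[-3..4]=01011010 (head:      ^)
Step 3: in state A at pos 2, read 0 -> (A,0)->write 1,move R,goto A. Now: state=A, head=3, tape[-3..4]=01011110 (head:       ^)
Step 4: in state A at pos 3, read 1 -> (A,1)->write 0,move L,goto H. Now: state=H, head=2, tape[-3..4]=01011100 (head:      ^)
Head positions at steps 0..4: starting at 0, distinct positions visited = {0, 1, 2, 3} -> 4 position(s)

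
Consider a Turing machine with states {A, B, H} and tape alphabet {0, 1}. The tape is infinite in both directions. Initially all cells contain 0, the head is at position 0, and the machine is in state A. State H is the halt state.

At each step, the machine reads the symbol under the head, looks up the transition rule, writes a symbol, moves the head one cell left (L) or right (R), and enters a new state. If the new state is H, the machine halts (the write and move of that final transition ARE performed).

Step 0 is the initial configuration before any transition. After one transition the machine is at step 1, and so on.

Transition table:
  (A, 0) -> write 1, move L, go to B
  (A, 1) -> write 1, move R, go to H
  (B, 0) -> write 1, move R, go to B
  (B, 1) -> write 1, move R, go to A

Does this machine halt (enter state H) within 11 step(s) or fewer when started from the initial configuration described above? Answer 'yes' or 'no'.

Step 1: in state A at pos 0, read 0 -> (A,0)->write 1,move L,goto B. Now: state=B, head=-1, tape[-2..1]=0010 (head:  ^)
Step 2: in state B at pos -1, read 0 -> (B,0)->write 1,move R,goto B. Now: state=B, head=0, tape[-2..1]=0110 (head:   ^)
Step 3: in state B at pos 0, read 1 -> (B,1)->write 1,move R,goto A. Now: state=A, head=1, tape[-2..2]=01100 (head:    ^)
Step 4: in state A at pos 1, read 0 -> (A,0)->write 1,move L,goto B. Now: state=B, head=0, tape[-2..2]=01110 (head:   ^)
Step 5: in state B at pos 0, read 1 -> (B,1)->write 1,move R,goto A. Now: state=A, head=1, tape[-2..2]=01110 (head:    ^)
Step 6: in state A at pos 1, read 1 -> (A,1)->write 1,move R,goto H. Now: state=H, head=2, tape[-2..3]=011100 (head:     ^)
State H reached at step 6; 6 <= 11 -> yes

Answer: yes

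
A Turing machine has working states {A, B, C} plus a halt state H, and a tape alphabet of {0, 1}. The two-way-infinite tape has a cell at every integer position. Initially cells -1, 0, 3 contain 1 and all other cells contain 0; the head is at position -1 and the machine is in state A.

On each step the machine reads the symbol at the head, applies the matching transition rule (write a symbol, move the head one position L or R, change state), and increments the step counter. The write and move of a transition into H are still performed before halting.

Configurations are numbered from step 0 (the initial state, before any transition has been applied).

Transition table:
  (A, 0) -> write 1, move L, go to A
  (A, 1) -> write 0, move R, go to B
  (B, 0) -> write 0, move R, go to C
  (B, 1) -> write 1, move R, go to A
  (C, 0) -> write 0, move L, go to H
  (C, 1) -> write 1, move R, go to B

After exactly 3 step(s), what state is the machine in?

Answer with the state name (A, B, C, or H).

Answer: A

Derivation:
Step 1: in state A at pos -1, read 1 -> (A,1)->write 0,move R,goto B. Now: state=B, head=0, tape[-2..4]=0010010 (head:   ^)
Step 2: in state B at pos 0, read 1 -> (B,1)->write 1,move R,goto A. Now: state=A, head=1, tape[-2..4]=0010010 (head:    ^)
Step 3: in state A at pos 1, read 0 -> (A,0)->write 1,move L,goto A. Now: state=A, head=0, tape[-2..4]=0011010 (head:   ^)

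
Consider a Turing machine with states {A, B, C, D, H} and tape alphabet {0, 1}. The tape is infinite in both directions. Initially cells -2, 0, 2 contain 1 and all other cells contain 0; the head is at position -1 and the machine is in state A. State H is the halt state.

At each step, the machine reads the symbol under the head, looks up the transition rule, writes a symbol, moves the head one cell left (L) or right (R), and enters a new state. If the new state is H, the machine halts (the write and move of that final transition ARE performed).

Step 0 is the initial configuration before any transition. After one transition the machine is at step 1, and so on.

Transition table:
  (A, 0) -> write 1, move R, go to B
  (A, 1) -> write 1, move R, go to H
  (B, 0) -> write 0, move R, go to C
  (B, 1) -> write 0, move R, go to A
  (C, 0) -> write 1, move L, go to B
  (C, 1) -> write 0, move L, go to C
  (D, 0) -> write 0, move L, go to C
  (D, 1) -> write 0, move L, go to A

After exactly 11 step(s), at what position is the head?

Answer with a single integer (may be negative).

Step 1: in state A at pos -1, read 0 -> (A,0)->write 1,move R,goto B. Now: state=B, head=0, tape[-3..3]=0111010 (head:    ^)
Step 2: in state B at pos 0, read 1 -> (B,1)->write 0,move R,goto A. Now: state=A, head=1, tape[-3..3]=0110010 (head:     ^)
Step 3: in state A at pos 1, read 0 -> (A,0)->write 1,move R,goto B. Now: state=B, head=2, tape[-3..3]=0110110 (head:      ^)
Step 4: in state B at pos 2, read 1 -> (B,1)->write 0,move R,goto A. Now: state=A, head=3, tape[-3..4]=01101000 (head:       ^)
Step 5: in state A at pos 3, read 0 -> (A,0)->write 1,move R,goto B. Now: state=B, head=4, tape[-3..5]=011010100 (head:        ^)
Step 6: in state B at pos 4, read 0 -> (B,0)->write 0,move R,goto C. Now: state=C, head=5, tape[-3..6]=0110101000 (head:         ^)
Step 7: in state C at pos 5, read 0 -> (C,0)->write 1,move L,goto B. Now: state=B, head=4, tape[-3..6]=0110101010 (head:        ^)
Step 8: in state B at pos 4, read 0 -> (B,0)->write 0,move R,goto C. Now: state=C, head=5, tape[-3..6]=0110101010 (head:         ^)
Step 9: in state C at pos 5, read 1 -> (C,1)->write 0,move L,goto C. Now: state=C, head=4, tape[-3..6]=0110101000 (head:        ^)
Step 10: in state C at pos 4, read 0 -> (C,0)->write 1,move L,goto B. Now: state=B, head=3, tape[-3..6]=0110101100 (head:       ^)
Step 11: in state B at pos 3, read 1 -> (B,1)->write 0,move R,goto A. Now: state=A, head=4, tape[-3..6]=0110100100 (head:        ^)

Answer: 4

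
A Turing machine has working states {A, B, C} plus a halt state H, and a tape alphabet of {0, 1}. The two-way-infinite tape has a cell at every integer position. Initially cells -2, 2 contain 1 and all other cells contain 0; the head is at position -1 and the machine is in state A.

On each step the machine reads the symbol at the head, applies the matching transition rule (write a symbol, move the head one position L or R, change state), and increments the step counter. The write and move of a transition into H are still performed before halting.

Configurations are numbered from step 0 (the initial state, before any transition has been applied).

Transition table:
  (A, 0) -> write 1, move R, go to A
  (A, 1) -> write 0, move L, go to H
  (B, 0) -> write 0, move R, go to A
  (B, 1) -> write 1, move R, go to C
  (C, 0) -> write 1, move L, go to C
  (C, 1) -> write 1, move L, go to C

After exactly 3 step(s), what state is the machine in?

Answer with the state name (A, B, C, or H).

Step 1: in state A at pos -1, read 0 -> (A,0)->write 1,move R,goto A. Now: state=A, head=0, tape[-3..3]=0110010 (head:    ^)
Step 2: in state A at pos 0, read 0 -> (A,0)->write 1,move R,goto A. Now: state=A, head=1, tape[-3..3]=0111010 (head:     ^)
Step 3: in state A at pos 1, read 0 -> (A,0)->write 1,move R,goto A. Now: state=A, head=2, tape[-3..3]=0111110 (head:      ^)

Answer: A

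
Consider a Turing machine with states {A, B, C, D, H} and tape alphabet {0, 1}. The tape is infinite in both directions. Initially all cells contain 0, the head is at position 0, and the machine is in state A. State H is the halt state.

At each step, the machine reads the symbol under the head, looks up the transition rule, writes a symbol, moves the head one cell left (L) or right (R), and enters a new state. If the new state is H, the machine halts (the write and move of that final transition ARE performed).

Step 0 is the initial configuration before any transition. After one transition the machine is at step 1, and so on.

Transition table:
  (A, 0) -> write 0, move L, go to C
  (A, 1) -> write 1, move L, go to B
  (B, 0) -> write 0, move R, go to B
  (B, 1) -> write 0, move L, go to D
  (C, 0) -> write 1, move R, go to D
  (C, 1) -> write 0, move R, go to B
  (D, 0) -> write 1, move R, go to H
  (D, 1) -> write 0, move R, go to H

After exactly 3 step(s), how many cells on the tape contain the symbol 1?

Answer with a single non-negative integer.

Answer: 2

Derivation:
Step 1: in state A at pos 0, read 0 -> (A,0)->write 0,move L,goto C. Now: state=C, head=-1, tape[-2..1]=0000 (head:  ^)
Step 2: in state C at pos -1, read 0 -> (C,0)->write 1,move R,goto D. Now: state=D, head=0, tape[-2..1]=0100 (head:   ^)
Step 3: in state D at pos 0, read 0 -> (D,0)->write 1,move R,goto H. Now: state=H, head=1, tape[-2..2]=01100 (head:    ^)
Cells containing 1 after step 3: {-1, 0} -> 2 cell(s)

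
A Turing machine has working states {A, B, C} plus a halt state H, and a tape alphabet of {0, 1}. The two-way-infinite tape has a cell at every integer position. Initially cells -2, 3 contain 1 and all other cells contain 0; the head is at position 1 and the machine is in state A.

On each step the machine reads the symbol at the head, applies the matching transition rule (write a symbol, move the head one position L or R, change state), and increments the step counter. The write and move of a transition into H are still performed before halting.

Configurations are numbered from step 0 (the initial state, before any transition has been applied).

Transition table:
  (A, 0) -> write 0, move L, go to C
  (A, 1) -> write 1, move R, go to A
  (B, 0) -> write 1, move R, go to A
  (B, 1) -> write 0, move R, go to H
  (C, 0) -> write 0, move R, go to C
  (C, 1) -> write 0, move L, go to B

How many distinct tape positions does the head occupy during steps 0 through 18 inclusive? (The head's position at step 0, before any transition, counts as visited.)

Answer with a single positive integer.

Answer: 6

Derivation:
Step 1: in state A at pos 1, read 0 -> (A,0)->write 0,move L,goto C. Now: state=C, head=0, tape[-3..4]=01000010 (head:    ^)
Step 2: in state C at pos 0, read 0 -> (C,0)->write 0,move R,goto C. Now: state=C, head=1, tape[-3..4]=01000010 (head:     ^)
Step 3: in state C at pos 1, read 0 -> (C,0)->write 0,move R,goto C. Now: state=C, head=2, tape[-3..4]=01000010 (head:      ^)
Step 4: in state C at pos 2, read 0 -> (C,0)->write 0,move R,goto C. Now: state=C, head=3, tape[-3..4]=01000010 (head:       ^)
Step 5: in state C at pos 3, read 1 -> (C,1)->write 0,move L,goto B. Now: state=B, head=2, tape[-3..4]=01000000 (head:      ^)
Step 6: in state B at pos 2, read 0 -> (B,0)->write 1,move R,goto A. Now: state=A, head=3, tape[-3..4]=01000100 (head:       ^)
Step 7: in state A at pos 3, read 0 -> (A,0)->write 0,move L,goto C. Now: state=C, head=2, tape[-3..4]=01000100 (head:      ^)
Step 8: in state C at pos 2, read 1 -> (C,1)->write 0,move L,goto B. Now: state=B, head=1, tape[-3..4]=01000000 (head:     ^)
Step 9: in state B at pos 1, read 0 -> (B,0)->write 1,move R,goto A. Now: state=A, head=2, tape[-3..4]=01001000 (head:      ^)
Step 10: in state A at pos 2, read 0 -> (A,0)->write 0,move L,goto C. Now: state=C, head=1, tape[-3..4]=01001000 (head:     ^)
Step 11: in state C at pos 1, read 1 -> (C,1)->write 0,move L,goto B. Now: state=B, head=0, tape[-3..4]=01000000 (head:    ^)
Step 12: in state B at pos 0, read 0 -> (B,0)->write 1,move R,goto A. Now: state=A, head=1, tape[-3..4]=01010000 (head:     ^)
Step 13: in state A at pos 1, read 0 -> (A,0)->write 0,move L,goto C. Now: state=C, head=0, tape[-3..4]=01010000 (head:    ^)
Step 14: in state C at pos 0, read 1 -> (C,1)->write 0,move L,goto B. Now: state=B, head=-1, tape[-3..4]=01000000 (head:   ^)
Step 15: in state B at pos -1, read 0 -> (B,0)->write 1,move R,goto A. Now: state=A, head=0, tape[-3..4]=01100000 (head:    ^)
Step 16: in state A at pos 0, read 0 -> (A,0)->write 0,move L,goto C. Now: state=C, head=-1, tape[-3..4]=01100000 (head:   ^)
Step 17: in state C at pos -1, read 1 -> (C,1)->write 0,move L,goto B. Now: state=B, head=-2, tape[-3..4]=01000000 (head:  ^)
Step 18: in state B at pos -2, read 1 -> (B,1)->write 0,move R,goto H. Now: state=H, head=-1, tape[-3..4]=00000000 (head:   ^)
Head positions at steps 0..18: starting at 1, distinct positions visited = {-2, -1, 0, 1, 2, 3} -> 6 position(s)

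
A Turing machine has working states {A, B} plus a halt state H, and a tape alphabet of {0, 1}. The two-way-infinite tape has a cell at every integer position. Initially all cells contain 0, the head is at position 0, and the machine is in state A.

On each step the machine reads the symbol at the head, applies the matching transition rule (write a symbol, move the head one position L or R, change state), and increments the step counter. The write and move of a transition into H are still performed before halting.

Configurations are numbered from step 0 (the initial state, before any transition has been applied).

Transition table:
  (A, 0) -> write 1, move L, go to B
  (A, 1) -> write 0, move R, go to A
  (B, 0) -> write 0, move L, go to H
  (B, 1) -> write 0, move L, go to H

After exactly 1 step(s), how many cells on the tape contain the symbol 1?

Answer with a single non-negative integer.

Step 1: in state A at pos 0, read 0 -> (A,0)->write 1,move L,goto B. Now: state=B, head=-1, tape[-2..1]=0010 (head:  ^)
Cells containing 1 after step 1: {0} -> 1 cell(s)

Answer: 1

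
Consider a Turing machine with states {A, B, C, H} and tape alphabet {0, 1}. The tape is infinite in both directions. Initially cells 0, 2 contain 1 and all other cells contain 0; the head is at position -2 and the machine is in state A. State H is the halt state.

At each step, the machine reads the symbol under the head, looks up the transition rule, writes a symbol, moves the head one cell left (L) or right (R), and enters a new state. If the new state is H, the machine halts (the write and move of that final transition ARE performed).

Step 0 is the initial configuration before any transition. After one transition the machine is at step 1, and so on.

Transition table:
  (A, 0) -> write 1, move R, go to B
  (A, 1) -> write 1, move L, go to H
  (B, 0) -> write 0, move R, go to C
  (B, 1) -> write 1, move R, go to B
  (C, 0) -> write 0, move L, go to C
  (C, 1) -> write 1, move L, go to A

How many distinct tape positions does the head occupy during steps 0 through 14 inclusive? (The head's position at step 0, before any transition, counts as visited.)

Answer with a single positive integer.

Step 1: in state A at pos -2, read 0 -> (A,0)->write 1,move R,goto B. Now: state=B, head=-1, tape[-3..3]=0101010 (head:   ^)
Step 2: in state B at pos -1, read 0 -> (B,0)->write 0,move R,goto C. Now: state=C, head=0, tape[-3..3]=0101010 (head:    ^)
Step 3: in state C at pos 0, read 1 -> (C,1)->write 1,move L,goto A. Now: state=A, head=-1, tape[-3..3]=0101010 (head:   ^)
Step 4: in state A at pos -1, read 0 -> (A,0)->write 1,move R,goto B. Now: state=B, head=0, tape[-3..3]=0111010 (head:    ^)
Step 5: in state B at pos 0, read 1 -> (B,1)->write 1,move R,goto B. Now: state=B, head=1, tape[-3..3]=0111010 (head:     ^)
Step 6: in state B at pos 1, read 0 -> (B,0)->write 0,move R,goto C. Now: state=C, head=2, tape[-3..3]=0111010 (head:      ^)
Step 7: in state C at pos 2, read 1 -> (C,1)->write 1,move L,goto A. Now: state=A, head=1, tape[-3..3]=0111010 (head:     ^)
Step 8: in state A at pos 1, read 0 -> (A,0)->write 1,move R,goto B. Now: state=B, head=2, tape[-3..3]=0111110 (head:      ^)
Step 9: in state B at pos 2, read 1 -> (B,1)->write 1,move R,goto B. Now: state=B, head=3, tape[-3..4]=01111100 (head:       ^)
Step 10: in state B at pos 3, read 0 -> (B,0)->write 0,move R,goto C. Now: state=C, head=4, tape[-3..5]=011111000 (head:        ^)
Step 11: in state C at pos 4, read 0 -> (C,0)->write 0,move L,goto C. Now: state=C, head=3, tape[-3..5]=011111000 (head:       ^)
Step 12: in state C at pos 3, read 0 -> (C,0)->write 0,move L,goto C. Now: state=C, head=2, tape[-3..5]=011111000 (head:      ^)
Step 13: in state C at pos 2, read 1 -> (C,1)->write 1,move L,goto A. Now: state=A, head=1, tape[-3..5]=011111000 (head:     ^)
Step 14: in state A at pos 1, read 1 -> (A,1)->write 1,move L,goto H. Now: state=H, head=0, tape[-3..5]=011111000 (head:    ^)
Head positions at steps 0..14: starting at -2, distinct positions visited = {-2, -1, 0, 1, 2, 3, 4} -> 7 position(s)

Answer: 7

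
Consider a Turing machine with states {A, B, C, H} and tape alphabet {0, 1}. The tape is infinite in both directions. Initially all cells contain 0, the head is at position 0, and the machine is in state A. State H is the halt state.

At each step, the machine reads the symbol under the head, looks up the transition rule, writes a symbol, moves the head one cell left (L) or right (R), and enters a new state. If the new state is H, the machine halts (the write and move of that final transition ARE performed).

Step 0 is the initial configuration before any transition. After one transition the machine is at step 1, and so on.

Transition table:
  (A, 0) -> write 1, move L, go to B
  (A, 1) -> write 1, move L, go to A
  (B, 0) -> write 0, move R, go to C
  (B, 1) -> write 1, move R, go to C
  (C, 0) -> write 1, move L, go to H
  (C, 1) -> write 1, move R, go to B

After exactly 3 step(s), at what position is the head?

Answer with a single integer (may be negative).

Answer: 1

Derivation:
Step 1: in state A at pos 0, read 0 -> (A,0)->write 1,move L,goto B. Now: state=B, head=-1, tape[-2..1]=0010 (head:  ^)
Step 2: in state B at pos -1, read 0 -> (B,0)->write 0,move R,goto C. Now: state=C, head=0, tape[-2..1]=0010 (head:   ^)
Step 3: in state C at pos 0, read 1 -> (C,1)->write 1,move R,goto B. Now: state=B, head=1, tape[-2..2]=00100 (head:    ^)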